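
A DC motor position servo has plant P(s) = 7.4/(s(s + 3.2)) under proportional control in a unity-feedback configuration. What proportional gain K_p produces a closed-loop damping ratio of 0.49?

Closed-loop characteristic equation: s² + 3.2s + K_p·7.4 = 0.
So ω_n = √(7.4K_p) and 2ζω_n = 3.2, giving ζ = 3.2/(2√(7.4K_p)).
Setting ζ = 0.49: √(7.4K_p) = 3.2/(2·0.49) = 3.265, so K_p = 10.66/7.4 = 1.44.

K_p = 1.44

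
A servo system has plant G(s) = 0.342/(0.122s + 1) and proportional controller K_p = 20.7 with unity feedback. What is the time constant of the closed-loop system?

Closed loop: T(s) = K_p·G/(1+K_p·G) = 7.079/(0.122s + 1 + 7.079), with pole at s = −(1 + 7.079)/0.122 = −66.22.
Closed-loop time constant τ = 1/66.22 = 0.0151 s.

τ = 0.0151 s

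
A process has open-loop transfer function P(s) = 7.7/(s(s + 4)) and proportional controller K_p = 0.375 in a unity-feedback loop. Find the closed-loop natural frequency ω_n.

ω_n = 1.7 rad/s

The closed-loop denominator is s(s+4) + 0.375·7.7 = s² + 4s + 2.888.
Matching s² + 2ζω_n s + ω_n²: ω_n = √2.888 = 1.699 rad/s and 2ζω_n = 4, so ζ = 4/(2·1.699) = 1.18.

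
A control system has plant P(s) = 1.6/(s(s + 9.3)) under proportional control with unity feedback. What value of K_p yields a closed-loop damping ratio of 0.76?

Closed-loop characteristic equation: s² + 9.3s + K_p·1.6 = 0.
So ω_n = √(1.6K_p) and 2ζω_n = 9.3, giving ζ = 9.3/(2√(1.6K_p)).
Setting ζ = 0.76: √(1.6K_p) = 9.3/(2·0.76) = 6.118, so K_p = 37.44/1.6 = 23.4.

K_p = 23.4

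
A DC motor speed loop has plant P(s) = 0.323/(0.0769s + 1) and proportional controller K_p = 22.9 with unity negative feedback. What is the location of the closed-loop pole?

Closed loop: T(s) = K_p·P/(1+K_p·P) = 7.397/(0.0769s + 1 + 7.397), with pole at s = −(1 + 7.397)/0.0769 = −109.2.

s = -109.2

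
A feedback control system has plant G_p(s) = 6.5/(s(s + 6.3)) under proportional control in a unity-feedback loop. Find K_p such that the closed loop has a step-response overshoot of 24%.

From %OS = 100·exp(−πζ/√(1−ζ²)) = 24%, ζ = −ln(0.24)/√(π²+ln²(0.24)) = 0.4136.
Characteristic equation s² + 6.3s + 6.5K_p = 0 gives ζ = 6.3/(2√(6.5K_p)).
Setting ζ = 0.4136: √(6.5K_p) = 6.3/(2·0.4136) = 7.616, so K_p = 58.01/6.5 = 8.92.

K_p = 8.92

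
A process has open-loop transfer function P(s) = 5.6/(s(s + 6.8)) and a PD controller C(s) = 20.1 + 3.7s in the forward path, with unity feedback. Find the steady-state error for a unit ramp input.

The loop has one pole at the origin (type 1). Velocity error constant K_v = lim_{s→0} s·C(s)P(s) = 20.1·5.6/6.8 = 16.55.
Steady-state error to a unit ramp: e_ss = 1/K_v = 0.0604.

0.0604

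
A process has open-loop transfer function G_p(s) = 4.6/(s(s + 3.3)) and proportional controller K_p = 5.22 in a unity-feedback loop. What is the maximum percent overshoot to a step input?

Closed-loop characteristic equation: s² + 3.3s + 24.01 = 0, so ω_n = 4.9 rad/s and ζ = 3.3/(2·4.9) = 0.3367.
%OS = 100·exp(−πζ/√(1−ζ²)) = 100·exp(−π·0.3367/√0.8866) = 32.5%.

32.5%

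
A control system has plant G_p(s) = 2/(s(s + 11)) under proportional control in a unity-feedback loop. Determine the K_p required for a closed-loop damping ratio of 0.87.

Closed-loop characteristic equation: s² + 11s + K_p·2 = 0.
So ω_n = √(2K_p) and 2ζω_n = 11, giving ζ = 11/(2√(2K_p)).
Setting ζ = 0.87: √(2K_p) = 11/(2·0.87) = 6.322, so K_p = 39.97/2 = 20.

K_p = 20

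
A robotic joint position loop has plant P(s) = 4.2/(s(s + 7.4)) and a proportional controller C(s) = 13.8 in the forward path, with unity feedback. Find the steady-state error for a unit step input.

The open loop C(s)P(s) has a pole at the origin (type 1), so the static position error constant is infinite and e_ss = 1/(1+∞) = 0.

0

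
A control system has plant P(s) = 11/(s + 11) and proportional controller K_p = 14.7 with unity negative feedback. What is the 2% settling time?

T_s ≈ 0.0232 s

Closed-loop transfer function: T(s) = K_p·P(s)/(1 + K_p·P(s)) = 161.7/(s + 11 + 161.7) = 161.7/(s + 172.7).
Time constant τ = 1/172.7 = 0.00579 s, so the 2% settling time is about 4τ = 0.0232 s.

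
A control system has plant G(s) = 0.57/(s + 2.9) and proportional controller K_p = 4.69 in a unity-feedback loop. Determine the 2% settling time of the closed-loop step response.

Closed-loop transfer function: T(s) = K_p·G(s)/(1 + K_p·G(s)) = 2.673/(s + 2.9 + 2.673) = 2.673/(s + 5.573).
Time constant τ = 1/5.573 = 0.1794 s, so the 2% settling time is about 4τ = 0.718 s.

T_s ≈ 0.718 s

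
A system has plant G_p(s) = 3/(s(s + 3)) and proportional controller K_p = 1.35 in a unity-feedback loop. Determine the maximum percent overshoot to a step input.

From 1 + K_pG_p(s) = 0: s² + 3s + 4.05 = 0 ⇒ ω_n = 2.012, ζ = 0.7454.
%OS = 100·exp(−πζ/√(1−ζ²)) = 100·exp(−π·0.7454/√0.4444) = 2.98%.

2.98%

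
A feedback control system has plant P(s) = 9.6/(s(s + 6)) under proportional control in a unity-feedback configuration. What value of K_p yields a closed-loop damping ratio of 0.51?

K_p = 3.6

Closed-loop characteristic equation: s² + 6s + K_p·9.6 = 0.
So ω_n = √(9.6K_p) and 2ζω_n = 6, giving ζ = 6/(2√(9.6K_p)).
Setting ζ = 0.51: √(9.6K_p) = 6/(2·0.51) = 5.882, so K_p = 34.6/9.6 = 3.6.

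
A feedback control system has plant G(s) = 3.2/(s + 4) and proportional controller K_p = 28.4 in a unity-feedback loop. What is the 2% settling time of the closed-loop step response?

Closed-loop transfer function: T(s) = K_p·G(s)/(1 + K_p·G(s)) = 90.88/(s + 4 + 90.88) = 90.88/(s + 94.88).
Time constant τ = 1/94.88 = 0.01054 s, so the 2% settling time is about 4τ = 0.0422 s.

T_s ≈ 0.0422 s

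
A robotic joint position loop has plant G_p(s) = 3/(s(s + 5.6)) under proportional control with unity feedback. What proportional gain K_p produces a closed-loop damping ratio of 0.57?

Closed-loop characteristic equation: s² + 5.6s + K_p·3 = 0.
So ω_n = √(3K_p) and 2ζω_n = 5.6, giving ζ = 5.6/(2√(3K_p)).
Setting ζ = 0.57: √(3K_p) = 5.6/(2·0.57) = 4.912, so K_p = 24.13/3 = 8.04.

K_p = 8.04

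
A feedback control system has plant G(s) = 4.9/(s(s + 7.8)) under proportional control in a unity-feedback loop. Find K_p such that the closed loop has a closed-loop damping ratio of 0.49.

K_p = 12.9

Closed-loop characteristic equation: s² + 7.8s + K_p·4.9 = 0.
So ω_n = √(4.9K_p) and 2ζω_n = 7.8, giving ζ = 7.8/(2√(4.9K_p)).
Setting ζ = 0.49: √(4.9K_p) = 7.8/(2·0.49) = 7.959, so K_p = 63.35/4.9 = 12.9.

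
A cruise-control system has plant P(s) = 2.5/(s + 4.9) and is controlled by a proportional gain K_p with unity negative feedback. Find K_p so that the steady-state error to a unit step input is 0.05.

K_p = 37.2

Steady-state error for a unit step on this type-0 loop is 1/(1 + K_p·P(0)).
P(0) = 0.5102. Require 1/(1 + K_p·0.5102) = 0.05, so 1 + 0.5102·K_p = 20.
K_p = (20 − 1)/0.5102 = 37.2.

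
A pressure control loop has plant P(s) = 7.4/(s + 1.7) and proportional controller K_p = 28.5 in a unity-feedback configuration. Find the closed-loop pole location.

Closed-loop transfer function: T(s) = K_p·P(s)/(1 + K_p·P(s)) = 210.9/(s + 1.7 + 210.9) = 210.9/(s + 212.6).
The closed-loop pole is at s = −212.6.

s = -212.6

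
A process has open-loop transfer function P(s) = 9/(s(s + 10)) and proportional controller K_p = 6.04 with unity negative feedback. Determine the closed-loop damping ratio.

ζ = 0.678

With unity feedback the closed-loop characteristic equation is s² + 10s + 6.04·9 = s² + 10s + 54.36 = 0.
Matching s² + 2ζω_n s + ω_n²: ω_n = √54.36 = 7.373 rad/s and 2ζω_n = 10, so ζ = 10/(2·7.373) = 0.678.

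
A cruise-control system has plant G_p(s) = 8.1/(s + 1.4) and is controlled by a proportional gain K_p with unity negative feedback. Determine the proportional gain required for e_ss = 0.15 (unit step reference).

K_p = 0.979

For a type-0 loop with proportional control, e_ss = 1/(1 + K_p·G_p(0)).
G_p(0) = 5.786. Require 1/(1 + K_p·5.786) = 0.15, so 1 + 5.786·K_p = 6.667.
K_p = (6.667 − 1)/5.786 = 0.979.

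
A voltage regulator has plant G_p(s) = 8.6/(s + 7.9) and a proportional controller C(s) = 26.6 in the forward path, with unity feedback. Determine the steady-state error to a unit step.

0.0334

The loop is type 0. Static position error constant K_pos = C(0)·G_p(0) = 26.6·1.089 = 28.96.
Steady-state error to a unit step: e_ss = 1/(1+K_pos) = 1/29.96 = 0.0334.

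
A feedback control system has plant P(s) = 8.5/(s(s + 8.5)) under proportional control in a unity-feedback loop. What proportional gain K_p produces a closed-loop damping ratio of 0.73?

K_p = 3.99

Closed-loop characteristic equation: s² + 8.5s + K_p·8.5 = 0.
So ω_n = √(8.5K_p) and 2ζω_n = 8.5, giving ζ = 8.5/(2√(8.5K_p)).
Setting ζ = 0.73: √(8.5K_p) = 8.5/(2·0.73) = 5.822, so K_p = 33.89/8.5 = 3.99.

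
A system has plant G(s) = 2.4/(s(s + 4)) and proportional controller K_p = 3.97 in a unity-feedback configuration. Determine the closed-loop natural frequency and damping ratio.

ω_n = 3.09 rad/s, ζ = 0.648

The closed-loop denominator is s(s+4) + 3.97·2.4 = s² + 4s + 9.528.
Matching s² + 2ζω_n s + ω_n²: ω_n = √9.528 = 3.087 rad/s and 2ζω_n = 4, so ζ = 4/(2·3.087) = 0.648.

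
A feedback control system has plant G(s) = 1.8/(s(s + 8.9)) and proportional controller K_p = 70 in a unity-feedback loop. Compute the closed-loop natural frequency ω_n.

With unity feedback the closed-loop characteristic equation is s² + 8.9s + 70·1.8 = s² + 8.9s + 126 = 0.
Matching s² + 2ζω_n s + ω_n²: ω_n = √126 = 11.22 rad/s and 2ζω_n = 8.9, so ζ = 8.9/(2·11.22) = 0.396.

ω_n = 11.2 rad/s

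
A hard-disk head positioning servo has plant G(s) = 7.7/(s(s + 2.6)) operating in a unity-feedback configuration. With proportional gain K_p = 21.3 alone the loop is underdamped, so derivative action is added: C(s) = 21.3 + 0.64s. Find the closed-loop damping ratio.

Forward path: (21.3 + 0.64s)·7.7/(s(s+2.6)). The closed-loop characteristic equation is s² + (2.6 + 7.7·0.64)s + 7.7·21.3 = 0.
That is s² + 7.528s + 164 = 0, so ω_n = 12.81 rad/s and ζ = 7.528/(2·12.81) = 0.2939.

ζ = 0.294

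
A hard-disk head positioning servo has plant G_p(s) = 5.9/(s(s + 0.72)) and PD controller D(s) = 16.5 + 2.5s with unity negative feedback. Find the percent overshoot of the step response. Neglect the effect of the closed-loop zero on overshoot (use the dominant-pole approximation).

Forward path: (16.5 + 2.5s)·5.9/(s(s+0.72)). The closed-loop characteristic equation is s² + (0.72 + 5.9·2.5)s + 5.9·16.5 = 0.
That is s² + 15.47s + 97.35 = 0, so ω_n = 9.867 rad/s and ζ = 15.47/(2·9.867) = 0.784.
%OS = 100·exp(−πζ/√(1−ζ²)) = 1.89%.

1.89%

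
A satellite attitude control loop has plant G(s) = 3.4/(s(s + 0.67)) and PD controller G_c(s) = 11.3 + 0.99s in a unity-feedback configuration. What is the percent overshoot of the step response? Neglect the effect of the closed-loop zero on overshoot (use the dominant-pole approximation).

Forward path: (11.3 + 0.99s)·3.4/(s(s+0.67)). The closed-loop characteristic equation is s² + (0.67 + 3.4·0.99)s + 3.4·11.3 = 0.
That is s² + 4.036s + 38.42 = 0, so ω_n = 6.198 rad/s and ζ = 4.036/(2·6.198) = 0.3256.
%OS = 100·exp(−πζ/√(1−ζ²)) = 33.9%.

33.9%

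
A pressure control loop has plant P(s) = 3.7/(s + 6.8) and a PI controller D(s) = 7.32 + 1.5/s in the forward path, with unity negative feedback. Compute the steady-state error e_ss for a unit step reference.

0

The open loop D(s)P(s) has a pole at the origin (type 1), so the static position error constant is infinite and e_ss = 1/(1+∞) = 0.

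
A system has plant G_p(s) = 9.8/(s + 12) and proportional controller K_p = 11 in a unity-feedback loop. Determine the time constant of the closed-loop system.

τ = 0.00835 s

Closed-loop transfer function: T(s) = K_p·G_p(s)/(1 + K_p·G_p(s)) = 107.8/(s + 12 + 107.8) = 107.8/(s + 119.8).
Time constant τ = 1/119.8 = 0.00835 s.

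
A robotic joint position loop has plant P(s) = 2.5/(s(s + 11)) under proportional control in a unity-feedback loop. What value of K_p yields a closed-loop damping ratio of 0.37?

Closed-loop characteristic equation: s² + 11s + K_p·2.5 = 0.
So ω_n = √(2.5K_p) and 2ζω_n = 11, giving ζ = 11/(2√(2.5K_p)).
Setting ζ = 0.37: √(2.5K_p) = 11/(2·0.37) = 14.86, so K_p = 221/2.5 = 88.4.

K_p = 88.4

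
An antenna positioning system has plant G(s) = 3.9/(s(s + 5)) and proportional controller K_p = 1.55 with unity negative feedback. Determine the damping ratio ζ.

With unity feedback the closed-loop characteristic equation is s² + 5s + 1.55·3.9 = s² + 5s + 6.045 = 0.
So ω_n² = 6.045 ⇒ ω_n = 2.459 rad/s, and ζ = 5/(2ω_n) = 1.02.

ζ = 1.02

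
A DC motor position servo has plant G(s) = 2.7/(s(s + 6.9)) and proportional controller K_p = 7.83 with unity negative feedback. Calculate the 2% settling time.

T_s ≈ 1.16 s

From 1 + K_pG(s) = 0: s² + 6.9s + 21.14 = 0 ⇒ ω_n = 4.598, ζ = 0.7503.
2% settling time T_s ≈ 4/(ζω_n) = 4/3.45 = 1.16 s.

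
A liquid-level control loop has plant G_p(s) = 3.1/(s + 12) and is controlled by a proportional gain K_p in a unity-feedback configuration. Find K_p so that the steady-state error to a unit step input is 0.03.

Steady-state error for a unit step on this type-0 loop is 1/(1 + K_p·G_p(0)).
G_p(0) = 0.2583. Require 1/(1 + K_p·0.2583) = 0.03, so 1 + 0.2583·K_p = 33.33.
K_p = (33.33 − 1)/0.2583 = 125.

K_p = 125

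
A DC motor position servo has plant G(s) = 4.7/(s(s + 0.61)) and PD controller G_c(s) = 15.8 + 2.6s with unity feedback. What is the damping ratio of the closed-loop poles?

Forward path: (15.8 + 2.6s)·4.7/(s(s+0.61)). The closed-loop characteristic equation is s² + (0.61 + 4.7·2.6)s + 4.7·15.8 = 0.
That is s² + 12.83s + 74.26 = 0, so ω_n = 8.617 rad/s and ζ = 12.83/(2·8.617) = 0.7444.

ζ = 0.744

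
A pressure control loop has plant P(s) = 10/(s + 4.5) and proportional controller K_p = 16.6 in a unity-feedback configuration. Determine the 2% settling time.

T_s ≈ 0.0235 s

Closed-loop transfer function: T(s) = K_p·P(s)/(1 + K_p·P(s)) = 166/(s + 4.5 + 166) = 166/(s + 170.5).
Time constant τ = 1/170.5 = 0.005865 s, so the 2% settling time is about 4τ = 0.0235 s.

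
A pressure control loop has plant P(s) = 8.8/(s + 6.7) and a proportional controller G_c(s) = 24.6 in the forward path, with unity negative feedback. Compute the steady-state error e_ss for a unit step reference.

0.03

The loop is type 0. Static position error constant K_pos = G_c(0)·P(0) = 24.6·1.313 = 32.31.
Steady-state error to a unit step: e_ss = 1/(1+K_pos) = 1/33.31 = 0.03.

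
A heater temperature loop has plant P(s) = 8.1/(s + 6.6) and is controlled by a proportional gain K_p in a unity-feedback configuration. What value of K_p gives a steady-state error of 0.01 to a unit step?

K_p = 80.7

For a type-0 loop with proportional control, e_ss = 1/(1 + K_p·P(0)).
P(0) = 1.227. Require 1/(1 + K_p·1.227) = 0.01, so 1 + 1.227·K_p = 100.
K_p = (100 − 1)/1.227 = 80.7.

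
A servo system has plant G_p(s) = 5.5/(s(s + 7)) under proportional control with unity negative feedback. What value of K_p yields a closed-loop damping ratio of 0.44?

K_p = 11.5

Closed-loop characteristic equation: s² + 7s + K_p·5.5 = 0.
So ω_n = √(5.5K_p) and 2ζω_n = 7, giving ζ = 7/(2√(5.5K_p)).
Setting ζ = 0.44: √(5.5K_p) = 7/(2·0.44) = 7.955, so K_p = 63.27/5.5 = 11.5.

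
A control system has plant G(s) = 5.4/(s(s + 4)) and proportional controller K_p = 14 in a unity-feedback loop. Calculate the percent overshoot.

Closed-loop characteristic equation: s² + 4s + 75.6 = 0, so ω_n = 8.695 rad/s and ζ = 4/(2·8.695) = 0.23.
%OS = 100·exp(−πζ/√(1−ζ²)) = 100·exp(−π·0.23/√0.9471) = 47.6%.

47.6%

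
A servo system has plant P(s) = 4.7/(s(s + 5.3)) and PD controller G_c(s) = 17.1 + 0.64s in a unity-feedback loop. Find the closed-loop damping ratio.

Forward path: (17.1 + 0.64s)·4.7/(s(s+5.3)). The closed-loop characteristic equation is s² + (5.3 + 4.7·0.64)s + 4.7·17.1 = 0.
That is s² + 8.308s + 80.37 = 0, so ω_n = 8.965 rad/s and ζ = 8.308/(2·8.965) = 0.4634.

ζ = 0.463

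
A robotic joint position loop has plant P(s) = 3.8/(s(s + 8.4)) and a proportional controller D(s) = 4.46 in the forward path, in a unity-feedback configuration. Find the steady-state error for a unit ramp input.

0.496

The loop has one pole at the origin (type 1). Velocity error constant K_v = lim_{s→0} s·D(s)P(s) = 4.46·3.8/8.4 = 2.018.
Steady-state error to a unit ramp: e_ss = 1/K_v = 0.496.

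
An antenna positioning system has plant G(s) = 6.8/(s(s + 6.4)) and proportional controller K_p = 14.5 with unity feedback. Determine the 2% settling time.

T_s ≈ 1.25 s

From 1 + K_pG(s) = 0: s² + 6.4s + 98.6 = 0 ⇒ ω_n = 9.93, ζ = 0.3223.
2% settling time T_s ≈ 4/(ζω_n) = 4/3.2 = 1.25 s.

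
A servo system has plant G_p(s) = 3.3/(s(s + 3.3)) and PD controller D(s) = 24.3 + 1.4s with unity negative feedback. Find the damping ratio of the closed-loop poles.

ζ = 0.442

Forward path: (24.3 + 1.4s)·3.3/(s(s+3.3)). The closed-loop characteristic equation is s² + (3.3 + 3.3·1.4)s + 3.3·24.3 = 0.
That is s² + 7.92s + 80.19 = 0, so ω_n = 8.955 rad/s and ζ = 7.92/(2·8.955) = 0.4422.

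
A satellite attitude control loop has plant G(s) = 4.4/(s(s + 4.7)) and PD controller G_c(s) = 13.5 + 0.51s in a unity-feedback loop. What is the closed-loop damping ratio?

Forward path: (13.5 + 0.51s)·4.4/(s(s+4.7)). The closed-loop characteristic equation is s² + (4.7 + 4.4·0.51)s + 4.4·13.5 = 0.
That is s² + 6.944s + 59.4 = 0, so ω_n = 7.707 rad/s and ζ = 6.944/(2·7.707) = 0.4505.

ζ = 0.45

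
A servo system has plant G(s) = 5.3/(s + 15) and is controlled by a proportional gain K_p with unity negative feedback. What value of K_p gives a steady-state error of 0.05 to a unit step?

For a type-0 loop with proportional control, e_ss = 1/(1 + K_p·G(0)).
G(0) = 0.3533. Require 1/(1 + K_p·0.3533) = 0.05, so 1 + 0.3533·K_p = 20.
K_p = (20 − 1)/0.3533 = 53.8.

K_p = 53.8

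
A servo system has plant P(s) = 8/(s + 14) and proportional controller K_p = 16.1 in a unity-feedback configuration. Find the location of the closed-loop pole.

Closed-loop transfer function: T(s) = K_p·P(s)/(1 + K_p·P(s)) = 128.8/(s + 14 + 128.8) = 128.8/(s + 142.8).
The closed-loop pole is at s = −142.8.

s = -142.8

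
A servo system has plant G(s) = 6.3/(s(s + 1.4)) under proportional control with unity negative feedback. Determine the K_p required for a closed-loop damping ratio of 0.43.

K_p = 0.421

Closed-loop characteristic equation: s² + 1.4s + K_p·6.3 = 0.
So ω_n = √(6.3K_p) and 2ζω_n = 1.4, giving ζ = 1.4/(2√(6.3K_p)).
Setting ζ = 0.43: √(6.3K_p) = 1.4/(2·0.43) = 1.628, so K_p = 2.65/6.3 = 0.421.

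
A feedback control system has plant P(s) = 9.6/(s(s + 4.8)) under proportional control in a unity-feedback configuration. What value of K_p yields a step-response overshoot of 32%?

From %OS = 100·exp(−πζ/√(1−ζ²)) = 32%, ζ = −ln(0.32)/√(π²+ln²(0.32)) = 0.341.
Characteristic equation s² + 4.8s + 9.6K_p = 0 gives ζ = 4.8/(2√(9.6K_p)).
Setting ζ = 0.341: √(9.6K_p) = 4.8/(2·0.341) = 7.039, so K_p = 49.55/9.6 = 5.16.

K_p = 5.16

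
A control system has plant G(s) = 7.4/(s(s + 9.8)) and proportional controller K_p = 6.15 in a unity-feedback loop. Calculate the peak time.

T_p = 0.678 s

The closed-loop denominator s² + 9.8s + 45.51 gives ω_n = √45.51 = 6.746 and ζ = 9.8/(2ω_n) = 0.7263.
Damped frequency ω_d = ω_n√(1−ζ²) = 4.637 rad/s, so peak time T_p = π/ω_d = 0.678 s.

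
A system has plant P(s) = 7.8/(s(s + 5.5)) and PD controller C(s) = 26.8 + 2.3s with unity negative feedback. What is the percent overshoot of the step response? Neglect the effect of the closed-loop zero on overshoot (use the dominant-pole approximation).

1.29%

Forward path: (26.8 + 2.3s)·7.8/(s(s+5.5)). The closed-loop characteristic equation is s² + (5.5 + 7.8·2.3)s + 7.8·26.8 = 0.
That is s² + 23.44s + 209 = 0, so ω_n = 14.46 rad/s and ζ = 23.44/(2·14.46) = 0.8106.
%OS = 100·exp(−πζ/√(1−ζ²)) = 1.29%.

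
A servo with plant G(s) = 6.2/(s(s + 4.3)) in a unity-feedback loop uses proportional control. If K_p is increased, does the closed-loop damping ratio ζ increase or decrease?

decrease

ζ = 4.3/(2√(6.2K_p)); increasing K_p raises the denominator, so ζ falls.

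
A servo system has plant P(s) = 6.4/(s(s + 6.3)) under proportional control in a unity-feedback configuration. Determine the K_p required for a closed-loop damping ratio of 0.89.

K_p = 1.96

Closed-loop characteristic equation: s² + 6.3s + K_p·6.4 = 0.
So ω_n = √(6.4K_p) and 2ζω_n = 6.3, giving ζ = 6.3/(2√(6.4K_p)).
Setting ζ = 0.89: √(6.4K_p) = 6.3/(2·0.89) = 3.539, so K_p = 12.53/6.4 = 1.96.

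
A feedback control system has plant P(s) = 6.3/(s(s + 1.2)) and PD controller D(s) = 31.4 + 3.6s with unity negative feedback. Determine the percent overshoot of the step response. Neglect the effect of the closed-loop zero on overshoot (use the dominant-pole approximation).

Forward path: (31.4 + 3.6s)·6.3/(s(s+1.2)). The closed-loop characteristic equation is s² + (1.2 + 6.3·3.6)s + 6.3·31.4 = 0.
That is s² + 23.88s + 197.8 = 0, so ω_n = 14.06 rad/s and ζ = 23.88/(2·14.06) = 0.8489.
%OS = 100·exp(−πζ/√(1−ζ²)) = 0.643%.

0.643%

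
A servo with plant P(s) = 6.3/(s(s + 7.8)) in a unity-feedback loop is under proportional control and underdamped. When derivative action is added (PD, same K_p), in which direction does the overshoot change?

decrease

With PD the characteristic equation becomes s² + (a + K·K_d)s + K·K_p = 0; the damping term grows, ζ rises, overshoot falls.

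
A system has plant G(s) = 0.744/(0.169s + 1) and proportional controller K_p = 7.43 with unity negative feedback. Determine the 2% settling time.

Closed loop: T(s) = K_p·G/(1+K_p·G) = 5.528/(0.169s + 1 + 5.528), with pole at s = −(1 + 5.528)/0.169 = −38.63.
τ = 1/38.63 = 0.02589 s, so 2% settling time ≈ 4τ = 0.104 s.

T_s ≈ 0.104 s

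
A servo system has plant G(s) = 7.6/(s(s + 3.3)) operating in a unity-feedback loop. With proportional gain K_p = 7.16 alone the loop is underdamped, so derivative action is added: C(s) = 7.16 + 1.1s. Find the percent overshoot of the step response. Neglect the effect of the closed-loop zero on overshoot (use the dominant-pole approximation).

1.74%

Forward path: (7.16 + 1.1s)·7.6/(s(s+3.3)). The closed-loop characteristic equation is s² + (3.3 + 7.6·1.1)s + 7.6·7.16 = 0.
That is s² + 11.66s + 54.42 = 0, so ω_n = 7.377 rad/s and ζ = 11.66/(2·7.377) = 0.7903.
%OS = 100·exp(−πζ/√(1−ζ²)) = 1.74%.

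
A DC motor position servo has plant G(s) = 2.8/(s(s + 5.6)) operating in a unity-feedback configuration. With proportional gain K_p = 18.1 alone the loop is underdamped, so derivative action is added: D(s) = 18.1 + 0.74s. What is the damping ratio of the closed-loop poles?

ζ = 0.539

Forward path: (18.1 + 0.74s)·2.8/(s(s+5.6)). The closed-loop characteristic equation is s² + (5.6 + 2.8·0.74)s + 2.8·18.1 = 0.
That is s² + 7.672s + 50.68 = 0, so ω_n = 7.119 rad/s and ζ = 7.672/(2·7.119) = 0.5388.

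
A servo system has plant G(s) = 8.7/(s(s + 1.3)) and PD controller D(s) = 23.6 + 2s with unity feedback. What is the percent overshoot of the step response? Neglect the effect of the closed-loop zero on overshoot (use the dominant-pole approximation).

6.69%

Forward path: (23.6 + 2s)·8.7/(s(s+1.3)). The closed-loop characteristic equation is s² + (1.3 + 8.7·2)s + 8.7·23.6 = 0.
That is s² + 18.7s + 205.3 = 0, so ω_n = 14.33 rad/s and ζ = 18.7/(2·14.33) = 0.6525.
%OS = 100·exp(−πζ/√(1−ζ²)) = 6.69%.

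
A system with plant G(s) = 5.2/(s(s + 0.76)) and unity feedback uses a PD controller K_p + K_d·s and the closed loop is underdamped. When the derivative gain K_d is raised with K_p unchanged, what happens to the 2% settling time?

decrease

Characteristic equation s² + (0.76 + 5.2K_d)s + 5.2K_p = 0: raising K_d increases ζω_n = (0.76+5.2K_d)/2 while the loop stays underdamped, so T_s ≈ 4/(ζω_n) decreases.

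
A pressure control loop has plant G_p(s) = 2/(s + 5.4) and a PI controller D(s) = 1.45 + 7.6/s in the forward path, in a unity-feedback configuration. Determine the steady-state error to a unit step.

The open loop D(s)G_p(s) has a pole at the origin (type 1), so the static position error constant is infinite and e_ss = 1/(1+∞) = 0.

0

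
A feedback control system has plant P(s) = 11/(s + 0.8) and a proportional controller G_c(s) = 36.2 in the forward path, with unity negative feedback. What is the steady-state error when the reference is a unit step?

The loop is type 0. Static position error constant K_pos = G_c(0)·P(0) = 36.2·13.75 = 497.8.
Steady-state error to a unit step: e_ss = 1/(1+K_pos) = 1/498.8 = 0.00201.

0.00201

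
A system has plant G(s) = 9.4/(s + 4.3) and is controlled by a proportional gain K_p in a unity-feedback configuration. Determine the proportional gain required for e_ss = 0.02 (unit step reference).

K_p = 22.4

The loop is type 0, so e_ss(step) = 1/(1 + K_pos) with K_pos = K_p·G(0).
G(0) = 2.186. Require 1/(1 + K_p·2.186) = 0.02, so 1 + 2.186·K_p = 50.
K_p = (50 − 1)/2.186 = 22.4.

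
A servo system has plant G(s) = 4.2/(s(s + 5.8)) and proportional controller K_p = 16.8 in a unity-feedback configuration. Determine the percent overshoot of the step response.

The closed-loop denominator s² + 5.8s + 70.56 gives ω_n = √70.56 = 8.4 and ζ = 5.8/(2ω_n) = 0.3452.
%OS = 100·exp(−πζ/√(1−ζ²)) = 100·exp(−π·0.3452/√0.8808) = 31.5%.

31.5%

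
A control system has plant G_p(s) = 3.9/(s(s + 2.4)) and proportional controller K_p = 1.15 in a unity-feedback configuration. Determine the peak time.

From 1 + K_pG_p(s) = 0: s² + 2.4s + 4.485 = 0 ⇒ ω_n = 2.118, ζ = 0.5666.
Damped frequency ω_d = ω_n√(1−ζ²) = 1.745 rad/s, so peak time T_p = π/ω_d = 1.8 s.

T_p = 1.8 s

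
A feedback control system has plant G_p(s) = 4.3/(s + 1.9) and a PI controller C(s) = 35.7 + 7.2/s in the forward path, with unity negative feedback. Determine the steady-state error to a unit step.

The open loop C(s)G_p(s) has a pole at the origin (type 1), so the static position error constant is infinite and e_ss = 1/(1+∞) = 0.

0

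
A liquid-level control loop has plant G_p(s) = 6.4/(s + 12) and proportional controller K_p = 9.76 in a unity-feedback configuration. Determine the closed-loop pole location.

Closed-loop transfer function: T(s) = K_p·G_p(s)/(1 + K_p·G_p(s)) = 62.46/(s + 12 + 62.46) = 62.46/(s + 74.46).
The closed-loop pole is at s = −74.46.

s = -74.46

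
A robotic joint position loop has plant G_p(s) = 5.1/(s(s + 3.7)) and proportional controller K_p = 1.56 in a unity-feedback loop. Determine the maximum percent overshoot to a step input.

6.52%

The closed-loop denominator s² + 3.7s + 7.956 gives ω_n = √7.956 = 2.821 and ζ = 3.7/(2ω_n) = 0.6559.
%OS = 100·exp(−πζ/√(1−ζ²)) = 100·exp(−π·0.6559/√0.5698) = 6.52%.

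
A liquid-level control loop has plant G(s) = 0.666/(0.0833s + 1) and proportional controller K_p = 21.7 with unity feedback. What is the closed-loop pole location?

s = -185.5

Closed loop: T(s) = K_p·G/(1+K_p·G) = 14.45/(0.0833s + 1 + 14.45), with pole at s = −(1 + 14.45)/0.0833 = −185.5.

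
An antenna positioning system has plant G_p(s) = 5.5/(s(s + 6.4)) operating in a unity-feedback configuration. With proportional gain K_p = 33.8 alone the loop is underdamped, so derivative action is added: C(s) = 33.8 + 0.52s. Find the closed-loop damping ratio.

ζ = 0.34

Forward path: (33.8 + 0.52s)·5.5/(s(s+6.4)). The closed-loop characteristic equation is s² + (6.4 + 5.5·0.52)s + 5.5·33.8 = 0.
That is s² + 9.26s + 185.9 = 0, so ω_n = 13.63 rad/s and ζ = 9.26/(2·13.63) = 0.3396.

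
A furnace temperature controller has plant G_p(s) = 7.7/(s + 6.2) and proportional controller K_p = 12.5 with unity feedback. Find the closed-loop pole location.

s = -102.5

Closed-loop transfer function: T(s) = K_p·G_p(s)/(1 + K_p·G_p(s)) = 96.25/(s + 6.2 + 96.25) = 96.25/(s + 102.5).
The closed-loop pole is at s = −102.5.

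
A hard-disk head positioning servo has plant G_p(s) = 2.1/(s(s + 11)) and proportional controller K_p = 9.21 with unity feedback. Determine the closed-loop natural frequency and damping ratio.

ω_n = 4.4 rad/s, ζ = 1.25

With unity feedback the closed-loop characteristic equation is s² + 11s + 9.21·2.1 = s² + 11s + 19.34 = 0.
Matching s² + 2ζω_n s + ω_n²: ω_n = √19.34 = 4.398 rad/s and 2ζω_n = 11, so ζ = 11/(2·4.398) = 1.25.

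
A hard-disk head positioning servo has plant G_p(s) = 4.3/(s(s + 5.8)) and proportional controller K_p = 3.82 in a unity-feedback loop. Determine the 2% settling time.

Closed-loop characteristic equation: s² + 5.8s + 16.43 = 0, so ω_n = 4.053 rad/s and ζ = 5.8/(2·4.053) = 0.7155.
2% settling time T_s ≈ 4/(ζω_n) = 4/2.9 = 1.38 s.

T_s ≈ 1.38 s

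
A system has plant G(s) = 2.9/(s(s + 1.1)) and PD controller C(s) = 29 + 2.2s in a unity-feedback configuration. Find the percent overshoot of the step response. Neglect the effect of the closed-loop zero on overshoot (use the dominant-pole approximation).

24.6%

Forward path: (29 + 2.2s)·2.9/(s(s+1.1)). The closed-loop characteristic equation is s² + (1.1 + 2.9·2.2)s + 2.9·29 = 0.
That is s² + 7.48s + 84.1 = 0, so ω_n = 9.171 rad/s and ζ = 7.48/(2·9.171) = 0.4078.
%OS = 100·exp(−πζ/√(1−ζ²)) = 24.6%.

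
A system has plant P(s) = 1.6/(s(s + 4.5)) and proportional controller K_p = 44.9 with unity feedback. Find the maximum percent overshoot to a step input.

The closed-loop denominator s² + 4.5s + 71.84 gives ω_n = √71.84 = 8.476 and ζ = 4.5/(2ω_n) = 0.2655.
%OS = 100·exp(−πζ/√(1−ζ²)) = 100·exp(−π·0.2655/√0.9295) = 42.1%.

42.1%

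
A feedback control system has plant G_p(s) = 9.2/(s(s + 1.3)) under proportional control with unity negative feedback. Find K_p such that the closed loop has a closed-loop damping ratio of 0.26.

K_p = 0.679

Closed-loop characteristic equation: s² + 1.3s + K_p·9.2 = 0.
So ω_n = √(9.2K_p) and 2ζω_n = 1.3, giving ζ = 1.3/(2√(9.2K_p)).
Setting ζ = 0.26: √(9.2K_p) = 1.3/(2·0.26) = 2.5, so K_p = 6.25/9.2 = 0.679.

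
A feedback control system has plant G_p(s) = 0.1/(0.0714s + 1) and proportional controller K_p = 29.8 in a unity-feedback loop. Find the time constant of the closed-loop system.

τ = 0.0179 s

Closed loop: T(s) = K_p·G_p/(1+K_p·G_p) = 2.98/(0.0714s + 1 + 2.98), with pole at s = −(1 + 2.98)/0.0714 = −55.74.
Closed-loop time constant τ = 1/55.74 = 0.0179 s.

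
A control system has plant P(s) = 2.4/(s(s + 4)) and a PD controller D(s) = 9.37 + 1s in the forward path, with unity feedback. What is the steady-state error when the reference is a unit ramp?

0.178

The loop has one pole at the origin (type 1). Velocity error constant K_v = lim_{s→0} s·D(s)P(s) = 9.37·2.4/4 = 5.622.
Steady-state error to a unit ramp: e_ss = 1/K_v = 0.178.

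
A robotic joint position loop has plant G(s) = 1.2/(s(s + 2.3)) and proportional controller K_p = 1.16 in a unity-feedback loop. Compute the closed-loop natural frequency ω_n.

1 + K_p·G(s) = 0 gives s² + 2.3s + 1.392 = 0.
So ω_n² = 1.392 ⇒ ω_n = 1.18 rad/s, and ζ = 2.3/(2ω_n) = 0.975.

ω_n = 1.18 rad/s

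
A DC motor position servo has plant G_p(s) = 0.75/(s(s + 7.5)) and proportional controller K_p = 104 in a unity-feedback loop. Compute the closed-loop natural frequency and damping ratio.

ω_n = 8.83 rad/s, ζ = 0.425

With unity feedback the closed-loop characteristic equation is s² + 7.5s + 104·0.75 = s² + 7.5s + 78 = 0.
So ω_n² = 78 ⇒ ω_n = 8.832 rad/s, and ζ = 7.5/(2ω_n) = 0.425.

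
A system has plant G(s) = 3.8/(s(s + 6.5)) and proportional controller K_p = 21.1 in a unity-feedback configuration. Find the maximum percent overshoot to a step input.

Closed-loop characteristic equation: s² + 6.5s + 80.18 = 0, so ω_n = 8.954 rad/s and ζ = 6.5/(2·8.954) = 0.363.
%OS = 100·exp(−πζ/√(1−ζ²)) = 100·exp(−π·0.363/√0.8683) = 29.4%.

29.4%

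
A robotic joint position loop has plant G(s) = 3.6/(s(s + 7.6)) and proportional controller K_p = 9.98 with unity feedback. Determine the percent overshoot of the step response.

The closed-loop denominator s² + 7.6s + 35.93 gives ω_n = √35.93 = 5.994 and ζ = 7.6/(2ω_n) = 0.634.
%OS = 100·exp(−πζ/√(1−ζ²)) = 100·exp(−π·0.634/√0.5981) = 7.61%.

7.61%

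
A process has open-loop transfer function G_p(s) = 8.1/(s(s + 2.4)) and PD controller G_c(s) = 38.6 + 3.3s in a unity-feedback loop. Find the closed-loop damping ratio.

Forward path: (38.6 + 3.3s)·8.1/(s(s+2.4)). The closed-loop characteristic equation is s² + (2.4 + 8.1·3.3)s + 8.1·38.6 = 0.
That is s² + 29.13s + 312.7 = 0, so ω_n = 17.68 rad/s and ζ = 29.13/(2·17.68) = 0.8237.

ζ = 0.824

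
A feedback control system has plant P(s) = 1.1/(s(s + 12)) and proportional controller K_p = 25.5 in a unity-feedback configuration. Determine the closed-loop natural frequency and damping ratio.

ω_n = 5.3 rad/s, ζ = 1.13

1 + K_p·P(s) = 0 gives s² + 12s + 28.05 = 0.
Matching s² + 2ζω_n s + ω_n²: ω_n = √28.05 = 5.296 rad/s and 2ζω_n = 12, so ζ = 12/(2·5.296) = 1.13.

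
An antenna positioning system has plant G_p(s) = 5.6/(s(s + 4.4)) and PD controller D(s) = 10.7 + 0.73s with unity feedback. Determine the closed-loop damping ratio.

Forward path: (10.7 + 0.73s)·5.6/(s(s+4.4)). The closed-loop characteristic equation is s² + (4.4 + 5.6·0.73)s + 5.6·10.7 = 0.
That is s² + 8.488s + 59.92 = 0, so ω_n = 7.741 rad/s and ζ = 8.488/(2·7.741) = 0.5483.

ζ = 0.548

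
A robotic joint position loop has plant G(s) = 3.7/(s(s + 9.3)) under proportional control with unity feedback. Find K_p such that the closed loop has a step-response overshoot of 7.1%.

From %OS = 100·exp(−πζ/√(1−ζ²)) = 7.1%, ζ = −ln(0.071)/√(π²+ln²(0.071)) = 0.6441.
Characteristic equation s² + 9.3s + 3.7K_p = 0 gives ζ = 9.3/(2√(3.7K_p)).
Setting ζ = 0.6441: √(3.7K_p) = 9.3/(2·0.6441) = 7.22, so K_p = 52.12/3.7 = 14.1.

K_p = 14.1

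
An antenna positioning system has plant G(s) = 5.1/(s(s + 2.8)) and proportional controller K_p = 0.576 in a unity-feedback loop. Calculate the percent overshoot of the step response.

From 1 + K_pG(s) = 0: s² + 2.8s + 2.938 = 0 ⇒ ω_n = 1.714, ζ = 0.8168.
%OS = 100·exp(−πζ/√(1−ζ²)) = 100·exp(−π·0.8168/√0.3328) = 1.17%.

1.17%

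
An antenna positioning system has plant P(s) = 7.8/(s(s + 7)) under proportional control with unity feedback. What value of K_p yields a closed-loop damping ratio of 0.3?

Closed-loop characteristic equation: s² + 7s + K_p·7.8 = 0.
So ω_n = √(7.8K_p) and 2ζω_n = 7, giving ζ = 7/(2√(7.8K_p)).
Setting ζ = 0.3: √(7.8K_p) = 7/(2·0.3) = 11.67, so K_p = 136.1/7.8 = 17.5.

K_p = 17.5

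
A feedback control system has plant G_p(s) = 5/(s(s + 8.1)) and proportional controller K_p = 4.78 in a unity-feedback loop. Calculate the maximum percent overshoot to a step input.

0.959%

The closed-loop denominator s² + 8.1s + 23.9 gives ω_n = √23.9 = 4.889 and ζ = 8.1/(2ω_n) = 0.8284.
%OS = 100·exp(−πζ/√(1−ζ²)) = 100·exp(−π·0.8284/√0.3137) = 0.959%.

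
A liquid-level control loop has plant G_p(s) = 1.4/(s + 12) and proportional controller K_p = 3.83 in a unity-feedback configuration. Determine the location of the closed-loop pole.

Closed-loop transfer function: T(s) = K_p·G_p(s)/(1 + K_p·G_p(s)) = 5.362/(s + 12 + 5.362) = 5.362/(s + 17.36).
The closed-loop pole is at s = −17.36.

s = -17.36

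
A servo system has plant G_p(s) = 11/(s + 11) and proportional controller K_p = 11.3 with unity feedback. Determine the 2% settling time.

T_s ≈ 0.0296 s

Closed-loop transfer function: T(s) = K_p·G_p(s)/(1 + K_p·G_p(s)) = 124.3/(s + 11 + 124.3) = 124.3/(s + 135.3).
Time constant τ = 1/135.3 = 0.007391 s, so the 2% settling time is about 4τ = 0.0296 s.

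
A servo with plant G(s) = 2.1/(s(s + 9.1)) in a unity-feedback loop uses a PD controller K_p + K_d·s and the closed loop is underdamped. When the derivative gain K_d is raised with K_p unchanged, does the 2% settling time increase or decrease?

Characteristic equation s² + (9.1 + 2.1K_d)s + 2.1K_p = 0: raising K_d increases ζω_n = (9.1+2.1K_d)/2 while the loop stays underdamped, so T_s ≈ 4/(ζω_n) decreases.

decrease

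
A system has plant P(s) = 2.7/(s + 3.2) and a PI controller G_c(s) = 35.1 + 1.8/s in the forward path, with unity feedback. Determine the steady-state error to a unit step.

The open loop G_c(s)P(s) has a pole at the origin (type 1), so the static position error constant is infinite and e_ss = 1/(1+∞) = 0.

0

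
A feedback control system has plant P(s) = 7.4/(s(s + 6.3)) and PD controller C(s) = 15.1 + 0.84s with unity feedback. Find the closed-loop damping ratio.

Forward path: (15.1 + 0.84s)·7.4/(s(s+6.3)). The closed-loop characteristic equation is s² + (6.3 + 7.4·0.84)s + 7.4·15.1 = 0.
That is s² + 12.52s + 111.7 = 0, so ω_n = 10.57 rad/s and ζ = 12.52/(2·10.57) = 0.592.

ζ = 0.592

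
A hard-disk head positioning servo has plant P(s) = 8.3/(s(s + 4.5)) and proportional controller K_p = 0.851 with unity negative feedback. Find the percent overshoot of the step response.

The closed-loop denominator s² + 4.5s + 7.063 gives ω_n = √7.063 = 2.658 and ζ = 4.5/(2ω_n) = 0.8466.
%OS = 100·exp(−πζ/√(1−ζ²)) = 100·exp(−π·0.8466/√0.2833) = 0.676%.

0.676%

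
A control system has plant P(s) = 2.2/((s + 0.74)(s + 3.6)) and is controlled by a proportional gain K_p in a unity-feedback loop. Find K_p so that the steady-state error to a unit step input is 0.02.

Steady-state error for a unit step on this type-0 loop is 1/(1 + K_p·P(0)).
P(0) = 0.8258. Require 1/(1 + K_p·0.8258) = 0.02, so 1 + 0.8258·K_p = 50.
K_p = (50 − 1)/0.8258 = 59.3.

K_p = 59.3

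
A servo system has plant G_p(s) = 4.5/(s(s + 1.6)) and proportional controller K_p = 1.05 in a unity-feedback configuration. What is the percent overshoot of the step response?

28.8%

Closed-loop characteristic equation: s² + 1.6s + 4.725 = 0, so ω_n = 2.174 rad/s and ζ = 1.6/(2·2.174) = 0.368.
%OS = 100·exp(−πζ/√(1−ζ²)) = 100·exp(−π·0.368/√0.8646) = 28.8%.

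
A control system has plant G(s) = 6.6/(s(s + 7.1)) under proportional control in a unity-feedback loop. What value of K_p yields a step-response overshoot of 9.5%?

From %OS = 100·exp(−πζ/√(1−ζ²)) = 9.5%, ζ = −ln(0.095)/√(π²+ln²(0.095)) = 0.5996.
Characteristic equation s² + 7.1s + 6.6K_p = 0 gives ζ = 7.1/(2√(6.6K_p)).
Setting ζ = 0.5996: √(6.6K_p) = 7.1/(2·0.5996) = 5.92, so K_p = 35.05/6.6 = 5.31.

K_p = 5.31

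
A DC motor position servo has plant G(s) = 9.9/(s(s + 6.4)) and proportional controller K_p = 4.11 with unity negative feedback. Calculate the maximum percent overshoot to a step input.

16.2%

The closed-loop denominator s² + 6.4s + 40.69 gives ω_n = √40.69 = 6.379 and ζ = 6.4/(2ω_n) = 0.5017.
%OS = 100·exp(−πζ/√(1−ζ²)) = 100·exp(−π·0.5017/√0.7483) = 16.2%.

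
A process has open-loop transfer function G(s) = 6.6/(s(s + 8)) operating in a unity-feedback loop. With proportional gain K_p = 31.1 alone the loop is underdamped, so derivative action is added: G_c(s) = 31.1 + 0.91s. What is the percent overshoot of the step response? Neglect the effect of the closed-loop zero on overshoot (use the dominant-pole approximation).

Forward path: (31.1 + 0.91s)·6.6/(s(s+8)). The closed-loop characteristic equation is s² + (8 + 6.6·0.91)s + 6.6·31.1 = 0.
That is s² + 14.01s + 205.3 = 0, so ω_n = 14.33 rad/s and ζ = 14.01/(2·14.33) = 0.4888.
%OS = 100·exp(−πζ/√(1−ζ²)) = 17.2%.

17.2%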